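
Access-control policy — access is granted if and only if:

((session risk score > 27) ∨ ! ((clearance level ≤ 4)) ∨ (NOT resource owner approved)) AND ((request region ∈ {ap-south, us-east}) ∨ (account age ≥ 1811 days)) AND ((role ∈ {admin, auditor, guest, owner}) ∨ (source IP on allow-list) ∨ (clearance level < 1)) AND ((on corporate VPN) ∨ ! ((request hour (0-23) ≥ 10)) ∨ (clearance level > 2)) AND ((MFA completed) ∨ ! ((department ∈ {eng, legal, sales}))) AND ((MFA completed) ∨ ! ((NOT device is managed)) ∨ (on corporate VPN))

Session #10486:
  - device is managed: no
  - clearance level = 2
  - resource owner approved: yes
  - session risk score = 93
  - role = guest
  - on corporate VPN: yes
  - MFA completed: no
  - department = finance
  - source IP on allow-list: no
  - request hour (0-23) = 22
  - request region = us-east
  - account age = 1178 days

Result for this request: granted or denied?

Granted

Atomic conditions:
  session risk score > 27: 93 > 27 is true
  clearance level ≤ 4: 2 ≤ 4 is true
  NOT resource owner approved: yes → false
  request region ∈ {ap-south, us-east}: us-east is in the set → true
  account age ≥ 1811 days: 1178 ≥ 1811 is false
  role ∈ {admin, auditor, guest, owner}: guest is in the set → true
  source IP on allow-list: no → false
  clearance level < 1: 2 < 1 is false
  on corporate VPN: yes → true
  request hour (0-23) ≥ 10: 22 ≥ 10 is true
  clearance level > 2: 2 > 2 is false
  MFA completed: no → false
  department ∈ {eng, legal, sales}: finance is not in the set → false
  NOT device is managed: no → true
Combine:
[1.2] NOT true = false
[1] true OR false OR false = true
[2] true OR false = true
[3] true OR false OR false = true
[4.2] NOT true = false
[4] true OR false OR false = true
[5.2] NOT false = true
[5] false OR true = true
[6.2] NOT true = false
[6] false OR false OR true = true
[root] true AND true AND true AND true AND true AND true = true
Overall: true → granted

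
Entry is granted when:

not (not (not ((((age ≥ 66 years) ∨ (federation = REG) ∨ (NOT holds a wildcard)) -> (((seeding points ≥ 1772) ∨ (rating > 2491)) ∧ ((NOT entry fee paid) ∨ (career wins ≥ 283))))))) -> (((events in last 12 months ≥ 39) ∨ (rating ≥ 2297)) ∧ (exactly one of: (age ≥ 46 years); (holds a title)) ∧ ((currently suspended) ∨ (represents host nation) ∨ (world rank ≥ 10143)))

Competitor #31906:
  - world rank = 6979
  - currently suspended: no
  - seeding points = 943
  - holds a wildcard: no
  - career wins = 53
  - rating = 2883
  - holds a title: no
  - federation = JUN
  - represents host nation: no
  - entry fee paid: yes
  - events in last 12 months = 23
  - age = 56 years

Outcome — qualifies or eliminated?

Eliminated

Atomic conditions:
  age ≥ 66 years: 56 ≥ 66 is false
  federation = REG: JUN == REG is false
  NOT holds a wildcard: no → true
  seeding points ≥ 1772: 943 ≥ 1772 is false
  rating > 2491: 2883 > 2491 is true
  NOT entry fee paid: yes → false
  career wins ≥ 283: 53 ≥ 283 is false
  events in last 12 months ≥ 39: 23 ≥ 39 is false
  rating ≥ 2297: 2883 ≥ 2297 is true
  age ≥ 46 years: 56 ≥ 46 is true
  holds a title: no → false
  currently suspended: no → false
  represents host nation: no → false
  world rank ≥ 10143: 6979 ≥ 10143 is false
Combine:
[1.1.1.1.1] false OR false OR true = true
[1.1.1.1.2.1] false OR true = true
[1.1.1.1.2.2] false OR false = false
[1.1.1.1.2] true AND false = false
[1.1.1.1] true → false = false
[1.1.1] NOT false = true
[1.1] NOT true = false
[1] NOT false = true
[2.1] false OR true = true
[2.2] exactly-one(true, false) = true
[2.3] false OR false OR false = false
[2] true AND true AND false = false
[root] true → false = false
Overall: false → eliminated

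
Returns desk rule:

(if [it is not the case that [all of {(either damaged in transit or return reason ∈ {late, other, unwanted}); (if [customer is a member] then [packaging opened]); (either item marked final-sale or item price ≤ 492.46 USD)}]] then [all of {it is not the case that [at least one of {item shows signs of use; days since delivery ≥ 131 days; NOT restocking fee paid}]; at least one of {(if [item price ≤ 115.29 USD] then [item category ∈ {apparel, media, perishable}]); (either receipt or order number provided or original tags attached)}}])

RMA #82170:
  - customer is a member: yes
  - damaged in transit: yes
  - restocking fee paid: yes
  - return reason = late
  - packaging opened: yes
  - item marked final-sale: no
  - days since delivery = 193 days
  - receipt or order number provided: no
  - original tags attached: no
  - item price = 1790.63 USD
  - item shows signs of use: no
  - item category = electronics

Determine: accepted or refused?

Atomic conditions:
  damaged in transit: yes → true
  return reason ∈ {late, other, unwanted}: late is in the set → true
  customer is a member: yes → true
  packaging opened: yes → true
  item marked final-sale: no → false
  item price ≤ 492.46 USD: 1790.63 ≤ 492.46 is false
  item shows signs of use: no → false
  days since delivery ≥ 131 days: 193 ≥ 131 is true
  NOT restocking fee paid: yes → false
  item price ≤ 115.29 USD: 1790.63 ≤ 115.29 is false
  item category ∈ {apparel, media, perishable}: electronics is not in the set → false
  receipt or order number provided: no → false
  original tags attached: no → false
Combine:
[1.1.1] true OR true = true
[1.1.2] true → true = true
[1.1.3] false OR false = false
[1.1] true AND true AND false = false
[1] NOT false = true
[2.1.1] false OR true OR false = true
[2.1] NOT true = false
[2.2.1] false → false (antecedent false ⇒ implication holds) = true
[2.2.2] false OR false = false
[2.2] true OR false = true
[2] false AND true = false
[root] true → false = false
Overall: false → refused

Refused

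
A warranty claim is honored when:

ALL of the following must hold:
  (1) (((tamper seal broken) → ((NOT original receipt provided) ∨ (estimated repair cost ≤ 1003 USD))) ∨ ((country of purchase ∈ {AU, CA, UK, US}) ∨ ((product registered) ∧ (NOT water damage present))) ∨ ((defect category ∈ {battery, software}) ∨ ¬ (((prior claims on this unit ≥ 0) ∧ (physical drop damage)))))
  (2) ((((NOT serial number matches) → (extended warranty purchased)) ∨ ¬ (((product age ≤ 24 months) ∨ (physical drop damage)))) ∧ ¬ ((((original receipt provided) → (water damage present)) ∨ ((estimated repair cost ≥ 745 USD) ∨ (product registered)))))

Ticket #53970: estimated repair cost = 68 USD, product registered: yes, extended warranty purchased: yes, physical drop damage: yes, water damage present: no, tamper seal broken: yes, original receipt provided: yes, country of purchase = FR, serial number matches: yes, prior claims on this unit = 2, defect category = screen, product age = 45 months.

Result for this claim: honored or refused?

Refused

Atomic conditions:
  tamper seal broken: yes → true
  NOT original receipt provided: yes → false
  estimated repair cost ≤ 1003 USD: 68 ≤ 1003 is true
  country of purchase ∈ {AU, CA, UK, US}: FR is not in the set → false
  product registered: yes → true
  NOT water damage present: no → true
  defect category ∈ {battery, software}: screen is not in the set → false
  prior claims on this unit ≥ 0: 2 ≥ 0 is true
  physical drop damage: yes → true
  NOT serial number matches: yes → false
  extended warranty purchased: yes → true
  product age ≤ 24 months: 45 ≤ 24 is false
  original receipt provided: yes → true
  water damage present: no → false
  estimated repair cost ≥ 745 USD: 68 ≥ 745 is false
Combine:
[1.1.2] false OR true = true
[1.1] true → true = true
[1.2.2] true AND true = true
[1.2] false OR true = true
[1.3.2.1] true AND true = true
[1.3.2] NOT true = false
[1.3] false OR false = false
[1] true OR true OR false = true
[2.1.1] false → true (antecedent false ⇒ implication holds) = true
[2.1.2.1] false OR true = true
[2.1.2] NOT true = false
[2.1] true OR false = true
[2.2.1.1] true → false = false
[2.2.1.2] false OR true = true
[2.2.1] false OR true = true
[2.2] NOT true = false
[2] true AND false = false
[root] true AND false = false
Overall: false → refused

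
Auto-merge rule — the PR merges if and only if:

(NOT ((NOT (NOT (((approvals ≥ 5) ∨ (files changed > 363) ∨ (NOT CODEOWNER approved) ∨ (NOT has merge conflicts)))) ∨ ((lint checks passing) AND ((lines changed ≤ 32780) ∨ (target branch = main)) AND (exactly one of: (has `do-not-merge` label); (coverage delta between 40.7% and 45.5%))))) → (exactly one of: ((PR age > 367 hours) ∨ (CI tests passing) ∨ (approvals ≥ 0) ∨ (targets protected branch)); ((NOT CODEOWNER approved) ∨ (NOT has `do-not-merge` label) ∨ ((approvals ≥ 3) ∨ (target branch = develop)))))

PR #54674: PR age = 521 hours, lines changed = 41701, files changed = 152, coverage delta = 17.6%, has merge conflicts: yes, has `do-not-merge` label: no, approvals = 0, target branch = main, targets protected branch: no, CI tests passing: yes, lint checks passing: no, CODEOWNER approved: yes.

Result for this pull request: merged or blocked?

Atomic conditions:
  approvals ≥ 5: 0 ≥ 5 is false
  files changed > 363: 152 > 363 is false
  NOT CODEOWNER approved: yes → false
  NOT has merge conflicts: yes → false
  lint checks passing: no → false
  lines changed ≤ 32780: 41701 ≤ 32780 is false
  target branch = main: main == main is true
  has `do-not-merge` label: no → false
  coverage delta between 40.7% and 45.5%: 17.6 in [40.7, 45.5] is false
  PR age > 367 hours: 521 > 367 is true
  CI tests passing: yes → true
  approvals ≥ 0: 0 ≥ 0 is true
  targets protected branch: no → false
  NOT has `do-not-merge` label: no → true
  approvals ≥ 3: 0 ≥ 3 is false
  target branch = develop: main == develop is false
Combine:
[1.1.1.1.1] false OR false OR false OR false = false
[1.1.1.1] NOT false = true
[1.1.1] NOT true = false
[1.1.2.2] false OR true = true
[1.1.2.3] exactly-one(false, false) = false
[1.1.2] false AND true AND false = false
[1.1] false OR false = false
[1] NOT false = true
[2.1] true OR true OR true OR false = true
[2.2.3] false OR false = false
[2.2] false OR true OR false = true
[2] exactly-one(true, true) = false
[root] true → false = false
Overall: false → blocked

Blocked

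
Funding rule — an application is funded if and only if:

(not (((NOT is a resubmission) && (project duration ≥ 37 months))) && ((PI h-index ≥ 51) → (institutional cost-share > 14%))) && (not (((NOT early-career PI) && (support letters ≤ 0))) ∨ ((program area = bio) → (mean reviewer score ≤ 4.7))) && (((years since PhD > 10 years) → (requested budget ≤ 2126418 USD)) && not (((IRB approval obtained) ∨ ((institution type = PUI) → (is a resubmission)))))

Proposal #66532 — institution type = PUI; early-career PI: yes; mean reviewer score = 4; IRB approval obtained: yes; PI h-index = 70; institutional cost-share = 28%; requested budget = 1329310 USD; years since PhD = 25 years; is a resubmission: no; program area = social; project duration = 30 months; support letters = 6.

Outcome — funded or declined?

Atomic conditions:
  NOT is a resubmission: no → true
  project duration ≥ 37 months: 30 ≥ 37 is false
  PI h-index ≥ 51: 70 ≥ 51 is true
  institutional cost-share > 14%: 28 > 14 is true
  NOT early-career PI: yes → false
  support letters ≤ 0: 6 ≤ 0 is false
  program area = bio: social == bio is false
  mean reviewer score ≤ 4.7: 4 ≤ 4.7 is true
  years since PhD > 10 years: 25 > 10 is true
  requested budget ≤ 2126418 USD: 1329310 ≤ 2126418 is true
  IRB approval obtained: yes → true
  institution type = PUI: PUI == PUI is true
  is a resubmission: no → false
Combine:
[1.1.1] true AND false = false
[1.1] NOT false = true
[1.2] true → true = true
[1] true AND true = true
[2.1.1] false AND false = false
[2.1] NOT false = true
[2.2] false → true (antecedent false ⇒ implication holds) = true
[2] true OR true = true
[3.1] true → true = true
[3.2.1.2] true → false = false
[3.2.1] true OR false = true
[3.2] NOT true = false
[3] true AND false = false
[root] true AND true AND false = false
Overall: false → declined

Declined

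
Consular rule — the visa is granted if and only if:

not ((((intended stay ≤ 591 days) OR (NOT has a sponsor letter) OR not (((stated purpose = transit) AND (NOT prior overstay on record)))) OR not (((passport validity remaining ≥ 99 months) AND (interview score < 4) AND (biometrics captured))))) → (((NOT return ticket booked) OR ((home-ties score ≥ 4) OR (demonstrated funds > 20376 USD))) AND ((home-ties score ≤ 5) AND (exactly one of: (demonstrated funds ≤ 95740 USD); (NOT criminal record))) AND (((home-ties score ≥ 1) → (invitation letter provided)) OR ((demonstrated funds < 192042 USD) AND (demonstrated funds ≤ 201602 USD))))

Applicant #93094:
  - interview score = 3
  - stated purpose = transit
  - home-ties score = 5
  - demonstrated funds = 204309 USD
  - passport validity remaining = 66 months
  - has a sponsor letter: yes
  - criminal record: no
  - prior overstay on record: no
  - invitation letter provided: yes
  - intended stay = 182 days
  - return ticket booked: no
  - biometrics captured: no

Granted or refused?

Granted

Atomic conditions:
  intended stay ≤ 591 days: 182 ≤ 591 is true
  NOT has a sponsor letter: yes → false
  stated purpose = transit: transit == transit is true
  NOT prior overstay on record: no → true
  passport validity remaining ≥ 99 months: 66 ≥ 99 is false
  interview score < 4: 3 < 4 is true
  biometrics captured: no → false
  NOT return ticket booked: no → true
  home-ties score ≥ 4: 5 ≥ 4 is true
  demonstrated funds > 20376 USD: 204309 > 20376 is true
  home-ties score ≤ 5: 5 ≤ 5 is true
  demonstrated funds ≤ 95740 USD: 204309 ≤ 95740 is false
  NOT criminal record: no → true
  home-ties score ≥ 1: 5 ≥ 1 is true
  invitation letter provided: yes → true
  demonstrated funds < 192042 USD: 204309 < 192042 is false
  demonstrated funds ≤ 201602 USD: 204309 ≤ 201602 is false
Combine:
[1.1.1.3.1] true AND true = true
[1.1.1.3] NOT true = false
[1.1.1] true OR false OR false = true
[1.1.2.1] false AND true AND false = false
[1.1.2] NOT false = true
[1.1] true OR true = true
[1] NOT true = false
[2.1.2] true OR true = true
[2.1] true OR true = true
[2.2.2] exactly-one(false, true) = true
[2.2] true AND true = true
[2.3.1] true → true = true
[2.3.2] false AND false = false
[2.3] true OR false = true
[2] true AND true AND true = true
[root] false → true (antecedent false ⇒ implication holds) = true
Overall: true → granted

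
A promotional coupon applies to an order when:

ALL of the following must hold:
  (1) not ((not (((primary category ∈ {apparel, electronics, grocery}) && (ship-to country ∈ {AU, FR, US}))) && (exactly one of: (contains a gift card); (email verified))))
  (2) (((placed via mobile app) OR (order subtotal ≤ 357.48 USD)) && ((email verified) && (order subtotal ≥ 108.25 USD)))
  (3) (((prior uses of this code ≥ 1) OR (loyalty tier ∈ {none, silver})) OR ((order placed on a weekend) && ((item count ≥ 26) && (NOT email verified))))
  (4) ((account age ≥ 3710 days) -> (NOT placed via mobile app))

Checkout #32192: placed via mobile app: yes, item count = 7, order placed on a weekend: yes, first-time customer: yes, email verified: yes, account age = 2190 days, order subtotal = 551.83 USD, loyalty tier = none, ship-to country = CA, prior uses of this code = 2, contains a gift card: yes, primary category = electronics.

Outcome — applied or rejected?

Applied

Atomic conditions:
  primary category ∈ {apparel, electronics, grocery}: electronics is in the set → true
  ship-to country ∈ {AU, FR, US}: CA is not in the set → false
  contains a gift card: yes → true
  email verified: yes → true
  placed via mobile app: yes → true
  order subtotal ≤ 357.48 USD: 551.83 ≤ 357.48 is false
  order subtotal ≥ 108.25 USD: 551.83 ≥ 108.25 is true
  prior uses of this code ≥ 1: 2 ≥ 1 is true
  loyalty tier ∈ {none, silver}: none is in the set → true
  order placed on a weekend: yes → true
  item count ≥ 26: 7 ≥ 26 is false
  NOT email verified: yes → false
  account age ≥ 3710 days: 2190 ≥ 3710 is false
  NOT placed via mobile app: yes → false
Combine:
[1.1.1.1] true AND false = false
[1.1.1] NOT false = true
[1.1.2] exactly-one(true, true) = false
[1.1] true AND false = false
[1] NOT false = true
[2.1] true OR false = true
[2.2] true AND true = true
[2] true AND true = true
[3.1] true OR true = true
[3.2.2] false AND false = false
[3.2] true AND false = false
[3] true OR false = true
[4] false → false (antecedent false ⇒ implication holds) = true
[root] true AND true AND true AND true = true
Overall: true → applied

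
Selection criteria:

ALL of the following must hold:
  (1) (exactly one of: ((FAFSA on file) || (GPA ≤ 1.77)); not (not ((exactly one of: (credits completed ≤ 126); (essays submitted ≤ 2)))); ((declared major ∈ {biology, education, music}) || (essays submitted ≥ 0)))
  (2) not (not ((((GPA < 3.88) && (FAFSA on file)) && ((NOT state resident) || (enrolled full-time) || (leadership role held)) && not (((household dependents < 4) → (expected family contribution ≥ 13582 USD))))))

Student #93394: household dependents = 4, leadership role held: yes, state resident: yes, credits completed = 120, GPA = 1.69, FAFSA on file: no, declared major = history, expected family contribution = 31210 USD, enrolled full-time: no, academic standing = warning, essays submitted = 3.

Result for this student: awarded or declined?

Declined

Atomic conditions:
  FAFSA on file: no → false
  GPA ≤ 1.77: 1.69 ≤ 1.77 is true
  credits completed ≤ 126: 120 ≤ 126 is true
  essays submitted ≤ 2: 3 ≤ 2 is false
  declared major ∈ {biology, education, music}: history is not in the set → false
  essays submitted ≥ 0: 3 ≥ 0 is true
  GPA < 3.88: 1.69 < 3.88 is true
  NOT state resident: yes → false
  enrolled full-time: no → false
  leadership role held: yes → true
  household dependents < 4: 4 < 4 is false
  expected family contribution ≥ 13582 USD: 31210 ≥ 13582 is true
Combine:
[1.1] false OR true = true
[1.2.1.1] exactly-one(true, false) = true
[1.2.1] NOT true = false
[1.2] NOT false = true
[1.3] false OR true = true
[1] exactly-one(true, true, true) = false
[2.1.1.1] true AND false = false
[2.1.1.2] false OR false OR true = true
[2.1.1.3.1] false → true (antecedent false ⇒ implication holds) = true
[2.1.1.3] NOT true = false
[2.1.1] false AND true AND false = false
[2.1] NOT false = true
[2] NOT true = false
[root] false AND false = false
Overall: false → declined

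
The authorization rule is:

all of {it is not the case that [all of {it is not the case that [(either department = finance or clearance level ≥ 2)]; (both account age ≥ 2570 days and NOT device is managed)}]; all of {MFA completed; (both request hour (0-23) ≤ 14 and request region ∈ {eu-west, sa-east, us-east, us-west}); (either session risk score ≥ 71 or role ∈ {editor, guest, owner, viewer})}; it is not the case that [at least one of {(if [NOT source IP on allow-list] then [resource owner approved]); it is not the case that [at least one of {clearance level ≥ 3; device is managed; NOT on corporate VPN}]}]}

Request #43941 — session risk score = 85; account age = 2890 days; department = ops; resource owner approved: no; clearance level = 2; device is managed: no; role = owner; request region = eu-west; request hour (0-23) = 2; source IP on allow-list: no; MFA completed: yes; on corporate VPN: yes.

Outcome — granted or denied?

Denied

Atomic conditions:
  department = finance: ops == finance is false
  clearance level ≥ 2: 2 ≥ 2 is true
  account age ≥ 2570 days: 2890 ≥ 2570 is true
  NOT device is managed: no → true
  MFA completed: yes → true
  request hour (0-23) ≤ 14: 2 ≤ 14 is true
  request region ∈ {eu-west, sa-east, us-east, us-west}: eu-west is in the set → true
  session risk score ≥ 71: 85 ≥ 71 is true
  role ∈ {editor, guest, owner, viewer}: owner is in the set → true
  NOT source IP on allow-list: no → true
  resource owner approved: no → false
  clearance level ≥ 3: 2 ≥ 3 is false
  device is managed: no → false
  NOT on corporate VPN: yes → false
Combine:
[1.1.1.1] false OR true = true
[1.1.1] NOT true = false
[1.1.2] true AND true = true
[1.1] false AND true = false
[1] NOT false = true
[2.2] true AND true = true
[2.3] true OR true = true
[2] true AND true AND true = true
[3.1.1] true → false = false
[3.1.2.1] false OR false OR false = false
[3.1.2] NOT false = true
[3.1] false OR true = true
[3] NOT true = false
[root] true AND true AND false = false
Overall: false → denied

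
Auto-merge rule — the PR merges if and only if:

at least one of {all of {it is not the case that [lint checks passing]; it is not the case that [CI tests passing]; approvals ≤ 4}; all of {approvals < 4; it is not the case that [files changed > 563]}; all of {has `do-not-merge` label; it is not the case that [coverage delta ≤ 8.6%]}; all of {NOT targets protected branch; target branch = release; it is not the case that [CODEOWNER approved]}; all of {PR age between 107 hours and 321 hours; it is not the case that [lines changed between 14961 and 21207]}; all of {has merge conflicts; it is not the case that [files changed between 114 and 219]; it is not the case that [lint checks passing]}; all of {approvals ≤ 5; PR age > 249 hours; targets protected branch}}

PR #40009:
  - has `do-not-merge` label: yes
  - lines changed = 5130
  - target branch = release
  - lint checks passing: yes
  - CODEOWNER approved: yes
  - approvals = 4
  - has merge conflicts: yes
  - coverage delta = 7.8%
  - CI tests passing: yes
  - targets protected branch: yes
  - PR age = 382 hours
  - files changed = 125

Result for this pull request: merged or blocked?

Merged

Atomic conditions:
  lint checks passing: yes → true
  CI tests passing: yes → true
  approvals ≤ 4: 4 ≤ 4 is true
  approvals < 4: 4 < 4 is false
  files changed > 563: 125 > 563 is false
  has `do-not-merge` label: yes → true
  coverage delta ≤ 8.6%: 7.8 ≤ 8.6 is true
  NOT targets protected branch: yes → false
  target branch = release: release == release is true
  CODEOWNER approved: yes → true
  PR age between 107 hours and 321 hours: 382 in [107, 321] is false
  lines changed between 14961 and 21207: 5130 in [14961, 21207] is false
  has merge conflicts: yes → true
  files changed between 114 and 219: 125 in [114, 219] is true
  approvals ≤ 5: 4 ≤ 5 is true
  PR age > 249 hours: 382 > 249 is true
  targets protected branch: yes → true
Combine:
[1.1] NOT true = false
[1.2] NOT true = false
[1] false AND false AND true = false
[2.2] NOT false = true
[2] false AND true = false
[3.2] NOT true = false
[3] true AND false = false
[4.3] NOT true = false
[4] false AND true AND false = false
[5.2] NOT false = true
[5] false AND true = false
[6.2] NOT true = false
[6.3] NOT true = false
[6] true AND false AND false = false
[7] true AND true AND true = true
[root] false OR false OR false OR false OR false OR false OR true = true
Overall: true → merged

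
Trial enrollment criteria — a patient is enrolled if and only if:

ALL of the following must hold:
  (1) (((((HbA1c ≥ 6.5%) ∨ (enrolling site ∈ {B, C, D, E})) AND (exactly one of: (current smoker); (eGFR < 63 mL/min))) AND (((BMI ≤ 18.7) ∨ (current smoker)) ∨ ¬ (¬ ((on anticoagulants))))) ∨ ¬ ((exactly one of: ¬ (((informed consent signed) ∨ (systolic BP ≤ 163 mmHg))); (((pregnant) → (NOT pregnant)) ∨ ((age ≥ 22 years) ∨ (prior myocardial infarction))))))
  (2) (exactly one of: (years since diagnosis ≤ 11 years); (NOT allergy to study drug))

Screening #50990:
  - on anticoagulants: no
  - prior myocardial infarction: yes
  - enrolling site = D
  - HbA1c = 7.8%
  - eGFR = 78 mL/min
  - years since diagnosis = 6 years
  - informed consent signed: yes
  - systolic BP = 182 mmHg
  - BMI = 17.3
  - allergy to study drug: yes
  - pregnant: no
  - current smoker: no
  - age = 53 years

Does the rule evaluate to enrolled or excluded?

Atomic conditions:
  HbA1c ≥ 6.5%: 7.8 ≥ 6.5 is true
  enrolling site ∈ {B, C, D, E}: D is in the set → true
  current smoker: no → false
  eGFR < 63 mL/min: 78 < 63 is false
  BMI ≤ 18.7: 17.3 ≤ 18.7 is true
  on anticoagulants: no → false
  informed consent signed: yes → true
  systolic BP ≤ 163 mmHg: 182 ≤ 163 is false
  pregnant: no → false
  NOT pregnant: no → true
  age ≥ 22 years: 53 ≥ 22 is true
  prior myocardial infarction: yes → true
  years since diagnosis ≤ 11 years: 6 ≤ 11 is true
  NOT allergy to study drug: yes → false
Combine:
[1.1.1.1] true OR true = true
[1.1.1.2] exactly-one(false, false) = false
[1.1.1] true AND false = false
[1.1.2.1] true OR false = true
[1.1.2.2.1] NOT false = true
[1.1.2.2] NOT true = false
[1.1.2] true OR false = true
[1.1] false AND true = false
[1.2.1.1.1] true OR false = true
[1.2.1.1] NOT true = false
[1.2.1.2.1] false → true (antecedent false ⇒ implication holds) = true
[1.2.1.2.2] true OR true = true
[1.2.1.2] true OR true = true
[1.2.1] exactly-one(false, true) = true
[1.2] NOT true = false
[1] false OR false = false
[2] exactly-one(true, false) = true
[root] false AND true = false
Overall: false → excluded

Excluded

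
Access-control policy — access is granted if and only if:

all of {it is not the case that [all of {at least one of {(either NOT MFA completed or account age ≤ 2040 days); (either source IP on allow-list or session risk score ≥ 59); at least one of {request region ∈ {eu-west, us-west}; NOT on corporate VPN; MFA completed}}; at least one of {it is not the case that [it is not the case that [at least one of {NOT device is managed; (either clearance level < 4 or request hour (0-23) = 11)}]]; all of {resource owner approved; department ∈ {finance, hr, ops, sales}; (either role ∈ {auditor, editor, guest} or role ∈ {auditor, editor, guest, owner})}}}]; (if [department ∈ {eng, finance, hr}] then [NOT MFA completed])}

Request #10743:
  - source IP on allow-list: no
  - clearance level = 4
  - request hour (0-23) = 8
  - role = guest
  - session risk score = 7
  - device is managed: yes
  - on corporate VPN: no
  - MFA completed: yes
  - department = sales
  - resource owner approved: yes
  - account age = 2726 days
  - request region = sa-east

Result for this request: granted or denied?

Atomic conditions:
  NOT MFA completed: yes → false
  account age ≤ 2040 days: 2726 ≤ 2040 is false
  source IP on allow-list: no → false
  session risk score ≥ 59: 7 ≥ 59 is false
  request region ∈ {eu-west, us-west}: sa-east is not in the set → false
  NOT on corporate VPN: no → true
  MFA completed: yes → true
  NOT device is managed: yes → false
  clearance level < 4: 4 < 4 is false
  request hour (0-23) = 11: 8 == 11 is false
  resource owner approved: yes → true
  department ∈ {finance, hr, ops, sales}: sales is in the set → true
  role ∈ {auditor, editor, guest}: guest is in the set → true
  role ∈ {auditor, editor, guest, owner}: guest is in the set → true
  department ∈ {eng, finance, hr}: sales is not in the set → false
Combine:
[1.1.1.1] false OR false = false
[1.1.1.2] false OR false = false
[1.1.1.3] false OR true OR true = true
[1.1.1] false OR false OR true = true
[1.1.2.1.1.1.2] false OR false = false
[1.1.2.1.1.1] false OR false = false
[1.1.2.1.1] NOT false = true
[1.1.2.1] NOT true = false
[1.1.2.2.3] true OR true = true
[1.1.2.2] true AND true AND true = true
[1.1.2] false OR true = true
[1.1] true AND true = true
[1] NOT true = false
[2] false → false (antecedent false ⇒ implication holds) = true
[root] false AND true = false
Overall: false → denied

Denied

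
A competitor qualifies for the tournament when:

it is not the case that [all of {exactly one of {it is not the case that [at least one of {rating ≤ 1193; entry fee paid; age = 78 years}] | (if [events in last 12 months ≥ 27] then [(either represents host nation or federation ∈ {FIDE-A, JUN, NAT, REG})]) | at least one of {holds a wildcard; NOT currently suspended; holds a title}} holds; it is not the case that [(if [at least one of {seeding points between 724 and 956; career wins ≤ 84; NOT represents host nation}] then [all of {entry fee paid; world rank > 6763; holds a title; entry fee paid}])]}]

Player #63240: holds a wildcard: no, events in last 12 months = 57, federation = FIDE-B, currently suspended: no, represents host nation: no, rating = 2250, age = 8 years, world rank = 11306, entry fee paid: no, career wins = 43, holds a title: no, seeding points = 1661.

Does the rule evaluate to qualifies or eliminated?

Qualifies

Atomic conditions:
  rating ≤ 1193: 2250 ≤ 1193 is false
  entry fee paid: no → false
  age = 78 years: 8 == 78 is false
  events in last 12 months ≥ 27: 57 ≥ 27 is true
  represents host nation: no → false
  federation ∈ {FIDE-A, JUN, NAT, REG}: FIDE-B is not in the set → false
  holds a wildcard: no → false
  NOT currently suspended: no → true
  holds a title: no → false
  seeding points between 724 and 956: 1661 in [724, 956] is false
  career wins ≤ 84: 43 ≤ 84 is true
  NOT represents host nation: no → true
  world rank > 6763: 11306 > 6763 is true
Combine:
[1.1.1.1] false OR false OR false = false
[1.1.1] NOT false = true
[1.1.2.2] false OR false = false
[1.1.2] true → false = false
[1.1.3] false OR true OR false = true
[1.1] exactly-one(true, false, true) = false
[1.2.1.1] false OR true OR true = true
[1.2.1.2] false AND true AND false AND false = false
[1.2.1] true → false = false
[1.2] NOT false = true
[1] false AND true = false
[root] NOT false = true
Overall: true → qualifies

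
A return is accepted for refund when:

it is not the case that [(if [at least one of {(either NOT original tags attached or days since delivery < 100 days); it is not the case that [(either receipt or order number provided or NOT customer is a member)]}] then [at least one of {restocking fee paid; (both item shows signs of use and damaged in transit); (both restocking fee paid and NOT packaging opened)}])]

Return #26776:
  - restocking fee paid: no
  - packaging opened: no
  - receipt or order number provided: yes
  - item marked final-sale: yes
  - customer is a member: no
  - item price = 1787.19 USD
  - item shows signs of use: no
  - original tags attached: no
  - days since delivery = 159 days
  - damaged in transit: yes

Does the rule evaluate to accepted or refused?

Accepted

Atomic conditions:
  NOT original tags attached: no → true
  days since delivery < 100 days: 159 < 100 is false
  receipt or order number provided: yes → true
  NOT customer is a member: no → true
  restocking fee paid: no → false
  item shows signs of use: no → false
  damaged in transit: yes → true
  NOT packaging opened: no → true
Combine:
[1.1.1] true OR false = true
[1.1.2.1] true OR true = true
[1.1.2] NOT true = false
[1.1] true OR false = true
[1.2.2] false AND true = false
[1.2.3] false AND true = false
[1.2] false OR false OR false = false
[1] true → false = false
[root] NOT false = true
Overall: true → accepted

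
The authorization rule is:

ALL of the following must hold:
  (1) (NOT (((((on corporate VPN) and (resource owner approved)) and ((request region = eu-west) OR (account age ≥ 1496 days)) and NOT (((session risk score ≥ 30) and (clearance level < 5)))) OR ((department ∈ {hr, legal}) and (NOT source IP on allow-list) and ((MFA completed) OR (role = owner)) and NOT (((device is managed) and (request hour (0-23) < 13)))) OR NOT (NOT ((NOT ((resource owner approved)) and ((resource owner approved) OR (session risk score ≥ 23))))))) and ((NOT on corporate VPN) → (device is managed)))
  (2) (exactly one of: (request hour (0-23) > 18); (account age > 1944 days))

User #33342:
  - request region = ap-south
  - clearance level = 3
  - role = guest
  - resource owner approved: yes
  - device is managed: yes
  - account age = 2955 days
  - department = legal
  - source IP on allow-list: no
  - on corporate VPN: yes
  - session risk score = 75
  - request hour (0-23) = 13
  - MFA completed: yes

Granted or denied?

Atomic conditions:
  on corporate VPN: yes → true
  resource owner approved: yes → true
  request region = eu-west: ap-south == eu-west is false
  account age ≥ 1496 days: 2955 ≥ 1496 is true
  session risk score ≥ 30: 75 ≥ 30 is true
  clearance level < 5: 3 < 5 is true
  department ∈ {hr, legal}: legal is in the set → true
  NOT source IP on allow-list: no → true
  MFA completed: yes → true
  role = owner: guest == owner is false
  device is managed: yes → true
  request hour (0-23) < 13: 13 < 13 is false
  session risk score ≥ 23: 75 ≥ 23 is true
  NOT on corporate VPN: yes → false
  request hour (0-23) > 18: 13 > 18 is false
  account age > 1944 days: 2955 > 1944 is true
Combine:
[1.1.1.1.1] true AND true = true
[1.1.1.1.2] false OR true = true
[1.1.1.1.3.1] true AND true = true
[1.1.1.1.3] NOT true = false
[1.1.1.1] true AND true AND false = false
[1.1.1.2.3] true OR false = true
[1.1.1.2.4.1] true AND false = false
[1.1.1.2.4] NOT false = true
[1.1.1.2] true AND true AND true AND true = true
[1.1.1.3.1.1.1] NOT true = false
[1.1.1.3.1.1.2] true OR true = true
[1.1.1.3.1.1] false AND true = false
[1.1.1.3.1] NOT false = true
[1.1.1.3] NOT true = false
[1.1.1] false OR true OR false = true
[1.1] NOT true = false
[1.2] false → true (antecedent false ⇒ implication holds) = true
[1] false AND true = false
[2] exactly-one(false, true) = true
[root] false AND true = false
Overall: false → denied

Denied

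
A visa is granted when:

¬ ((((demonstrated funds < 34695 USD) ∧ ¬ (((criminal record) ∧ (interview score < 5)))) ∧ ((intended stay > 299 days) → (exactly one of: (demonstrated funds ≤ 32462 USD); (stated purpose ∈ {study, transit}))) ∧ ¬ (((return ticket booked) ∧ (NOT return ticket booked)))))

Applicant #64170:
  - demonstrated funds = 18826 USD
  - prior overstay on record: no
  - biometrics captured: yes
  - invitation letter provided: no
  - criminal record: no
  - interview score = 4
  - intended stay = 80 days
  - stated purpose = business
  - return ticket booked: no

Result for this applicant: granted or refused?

Atomic conditions:
  demonstrated funds < 34695 USD: 18826 < 34695 is true
  criminal record: no → false
  interview score < 5: 4 < 5 is true
  intended stay > 299 days: 80 > 299 is false
  demonstrated funds ≤ 32462 USD: 18826 ≤ 32462 is true
  stated purpose ∈ {study, transit}: business is not in the set → false
  return ticket booked: no → false
  NOT return ticket booked: no → true
Combine:
[1.1.2.1] false AND true = false
[1.1.2] NOT false = true
[1.1] true AND true = true
[1.2.2] exactly-one(true, false) = true
[1.2] false → true (antecedent false ⇒ implication holds) = true
[1.3.1] false AND true = false
[1.3] NOT false = true
[1] true AND true AND true = true
[root] NOT true = false
Overall: false → refused

Refused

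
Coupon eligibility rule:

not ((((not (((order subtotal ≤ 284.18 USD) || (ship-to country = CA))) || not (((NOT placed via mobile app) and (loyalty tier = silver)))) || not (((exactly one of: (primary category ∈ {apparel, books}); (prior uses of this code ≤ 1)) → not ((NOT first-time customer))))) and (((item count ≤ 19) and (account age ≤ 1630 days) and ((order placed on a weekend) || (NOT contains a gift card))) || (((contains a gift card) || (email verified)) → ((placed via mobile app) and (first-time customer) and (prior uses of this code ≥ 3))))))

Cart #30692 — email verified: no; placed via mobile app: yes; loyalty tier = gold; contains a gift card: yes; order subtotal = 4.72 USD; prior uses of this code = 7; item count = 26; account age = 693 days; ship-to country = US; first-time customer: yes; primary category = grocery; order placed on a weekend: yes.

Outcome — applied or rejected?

Atomic conditions:
  order subtotal ≤ 284.18 USD: 4.72 ≤ 284.18 is true
  ship-to country = CA: US == CA is false
  NOT placed via mobile app: yes → false
  loyalty tier = silver: gold == silver is false
  primary category ∈ {apparel, books}: grocery is not in the set → false
  prior uses of this code ≤ 1: 7 ≤ 1 is false
  NOT first-time customer: yes → false
  item count ≤ 19: 26 ≤ 19 is false
  account age ≤ 1630 days: 693 ≤ 1630 is true
  order placed on a weekend: yes → true
  NOT contains a gift card: yes → false
  contains a gift card: yes → true
  email verified: no → false
  placed via mobile app: yes → true
  first-time customer: yes → true
  prior uses of this code ≥ 3: 7 ≥ 3 is true
Combine:
[1.1.1.1.1] true OR false = true
[1.1.1.1] NOT true = false
[1.1.1.2.1] false AND false = false
[1.1.1.2] NOT false = true
[1.1.1] false OR true = true
[1.1.2.1.1] exactly-one(false, false) = false
[1.1.2.1.2] NOT false = true
[1.1.2.1] false → true (antecedent false ⇒ implication holds) = true
[1.1.2] NOT true = false
[1.1] true OR false = true
[1.2.1.3] true OR false = true
[1.2.1] false AND true AND true = false
[1.2.2.1] true OR false = true
[1.2.2.2] true AND true AND true = true
[1.2.2] true → true = true
[1.2] false OR true = true
[1] true AND true = true
[root] NOT true = false
Overall: false → rejected

Rejected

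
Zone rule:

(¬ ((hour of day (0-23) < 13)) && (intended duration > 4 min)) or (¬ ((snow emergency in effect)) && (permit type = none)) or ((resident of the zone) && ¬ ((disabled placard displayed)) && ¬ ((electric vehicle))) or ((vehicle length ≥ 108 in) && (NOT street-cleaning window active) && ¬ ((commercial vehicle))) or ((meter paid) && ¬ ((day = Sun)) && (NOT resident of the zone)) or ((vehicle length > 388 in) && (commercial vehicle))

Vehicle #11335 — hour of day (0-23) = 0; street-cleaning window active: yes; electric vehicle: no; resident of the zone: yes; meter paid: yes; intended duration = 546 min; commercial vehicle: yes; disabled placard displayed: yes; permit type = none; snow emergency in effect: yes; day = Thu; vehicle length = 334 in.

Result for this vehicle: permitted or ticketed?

Atomic conditions:
  hour of day (0-23) < 13: 0 < 13 is true
  intended duration > 4 min: 546 > 4 is true
  snow emergency in effect: yes → true
  permit type = none: none == none is true
  resident of the zone: yes → true
  disabled placard displayed: yes → true
  electric vehicle: no → false
  vehicle length ≥ 108 in: 334 ≥ 108 is true
  NOT street-cleaning window active: yes → false
  commercial vehicle: yes → true
  meter paid: yes → true
  day = Sun: Thu == Sun is false
  NOT resident of the zone: yes → false
  vehicle length > 388 in: 334 > 388 is false
Combine:
[1.1] NOT true = false
[1] false AND true = false
[2.1] NOT true = false
[2] false AND true = false
[3.2] NOT true = false
[3.3] NOT false = true
[3] true AND false AND true = false
[4.3] NOT true = false
[4] true AND false AND false = false
[5.2] NOT false = true
[5] true AND true AND false = false
[6] false AND true = false
[root] false OR false OR false OR false OR false OR false = false
Overall: false → ticketed

Ticketed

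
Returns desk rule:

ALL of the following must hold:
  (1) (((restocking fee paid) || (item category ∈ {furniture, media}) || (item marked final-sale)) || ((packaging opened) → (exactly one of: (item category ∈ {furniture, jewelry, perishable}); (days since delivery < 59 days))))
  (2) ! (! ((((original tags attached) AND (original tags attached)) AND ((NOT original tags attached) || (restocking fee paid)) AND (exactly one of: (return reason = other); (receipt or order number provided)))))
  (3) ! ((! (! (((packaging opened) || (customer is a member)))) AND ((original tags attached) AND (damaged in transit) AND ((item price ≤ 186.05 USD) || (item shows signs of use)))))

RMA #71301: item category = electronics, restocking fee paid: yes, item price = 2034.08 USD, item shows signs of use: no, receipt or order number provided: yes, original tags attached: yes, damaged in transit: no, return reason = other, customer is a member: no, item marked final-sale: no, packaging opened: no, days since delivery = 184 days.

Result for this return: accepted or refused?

Refused

Atomic conditions:
  restocking fee paid: yes → true
  item category ∈ {furniture, media}: electronics is not in the set → false
  item marked final-sale: no → false
  packaging opened: no → false
  item category ∈ {furniture, jewelry, perishable}: electronics is not in the set → false
  days since delivery < 59 days: 184 < 59 is false
  original tags attached: yes → true
  NOT original tags attached: yes → false
  return reason = other: other == other is true
  receipt or order number provided: yes → true
  customer is a member: no → false
  damaged in transit: no → false
  item price ≤ 186.05 USD: 2034.08 ≤ 186.05 is false
  item shows signs of use: no → false
Combine:
[1.1] true OR false OR false = true
[1.2.2] exactly-one(false, false) = false
[1.2] false → false (antecedent false ⇒ implication holds) = true
[1] true OR true = true
[2.1.1.1] true AND true = true
[2.1.1.2] false OR true = true
[2.1.1.3] exactly-one(true, true) = false
[2.1.1] true AND true AND false = false
[2.1] NOT false = true
[2] NOT true = false
[3.1.1.1.1] false OR false = false
[3.1.1.1] NOT false = true
[3.1.1] NOT true = false
[3.1.2.3] false OR false = false
[3.1.2] true AND false AND false = false
[3.1] false AND false = false
[3] NOT false = true
[root] true AND false AND true = false
Overall: false → refused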